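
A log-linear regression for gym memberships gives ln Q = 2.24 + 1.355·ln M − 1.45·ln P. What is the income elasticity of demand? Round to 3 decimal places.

In a log-linear demand, the coefficient on ln M is the income elasticity.
So η = 1.355.

1.355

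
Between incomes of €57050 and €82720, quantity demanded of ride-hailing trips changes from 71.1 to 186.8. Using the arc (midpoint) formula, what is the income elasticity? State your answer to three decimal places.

2.443

ΔQ = 186.8 − 71.1 = 115.7; midpoint Q̄ = (71.1 + 186.8)/2 = 128.95.
ΔI = 82720 − 57050 = 25670; midpoint Ī = (57050 + 82720)/2 = 69885.
η = (ΔQ/Q̄) ÷ (ΔI/Ī) = (115.7/128.95) ÷ (25670/69885) = 2.443.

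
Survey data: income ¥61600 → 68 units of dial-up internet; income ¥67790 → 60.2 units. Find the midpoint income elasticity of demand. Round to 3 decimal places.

-1.272

ΔQ = 60.2 − 68 = -7.8; midpoint Q̄ = (68 + 60.2)/2 = 64.1.
ΔI = 67790 − 61600 = 6190; midpoint Ī = (61600 + 67790)/2 = 64695.
η = (ΔQ/Q̄) ÷ (ΔI/Ī) = (-7.8/64.1) ÷ (6190/64695) = -1.272.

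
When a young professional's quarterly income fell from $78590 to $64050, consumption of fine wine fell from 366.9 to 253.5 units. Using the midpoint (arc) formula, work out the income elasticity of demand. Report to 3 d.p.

ΔQ = 253.5 − 366.9 = -113.4; midpoint Q̄ = (366.9 + 253.5)/2 = 310.2.
ΔI = 64050 − 78590 = -14540; midpoint Ī = (78590 + 64050)/2 = 71320.
η = (ΔQ/Q̄) ÷ (ΔI/Ī) = (-113.4/310.2) ÷ (-14540/71320) = 1.793.

1.793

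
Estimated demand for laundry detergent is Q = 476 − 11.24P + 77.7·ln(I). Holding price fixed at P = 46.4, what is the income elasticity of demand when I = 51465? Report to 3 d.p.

0.097

At P = 46.4, I = 51465: Q = 797.405.
Holding P constant, ∂Q/∂I = 77.7/I = 0.00150976.
η_I = (∂Q/∂I)·(I/Q) = 0.00150976 × (51465/797.405) = 0.097.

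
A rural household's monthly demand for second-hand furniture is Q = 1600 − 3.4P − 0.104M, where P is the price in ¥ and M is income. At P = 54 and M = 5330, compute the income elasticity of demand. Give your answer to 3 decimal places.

-0.643

At P = 54, M = 5330: Q = 862.080.
Holding P constant, ∂Q/∂M = −0.104.
η_M = (∂Q/∂M)·(M/Q) = -0.104 × (5330/862.080) = -0.643.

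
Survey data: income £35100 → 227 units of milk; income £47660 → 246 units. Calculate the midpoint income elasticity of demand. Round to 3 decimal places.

ΔQ = 246 − 227 = 19; midpoint Q̄ = (227 + 246)/2 = 236.5.
ΔI = 47660 − 35100 = 12560; midpoint Ī = (35100 + 47660)/2 = 41380.
η = (ΔQ/Q̄) ÷ (ΔI/Ī) = (19/236.5) ÷ (12560/41380) = 0.265.

0.265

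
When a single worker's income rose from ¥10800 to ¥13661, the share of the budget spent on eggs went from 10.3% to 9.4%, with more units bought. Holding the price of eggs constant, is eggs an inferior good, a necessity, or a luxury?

Quantity rises but the budget share falls as income rises, so 0 < η < 1.

necessity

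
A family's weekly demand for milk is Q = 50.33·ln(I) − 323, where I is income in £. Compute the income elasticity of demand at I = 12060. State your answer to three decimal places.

At I = 12060: Q = 149.984.
dQ/dI = 50.33/I = 0.0041733 at this income.
η = (dQ/dI)·(I/Q) = 0.0041733 × (12060/149.984) = 0.336.

0.336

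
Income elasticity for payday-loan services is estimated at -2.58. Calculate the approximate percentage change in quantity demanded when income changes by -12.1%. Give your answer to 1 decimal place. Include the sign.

%ΔQ ≈ η × %ΔI = -2.58 × (-12.1%) = 31.2%.

31.2%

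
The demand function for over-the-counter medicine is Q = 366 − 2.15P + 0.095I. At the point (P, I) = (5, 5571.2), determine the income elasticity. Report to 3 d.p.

0.598

At P = 5, I = 5571.2: Q = 884.514.
Holding P constant, ∂Q/∂I = 0.095.
η_I = (∂Q/∂I)·(I/Q) = 0.095 × (5571.2/884.514) = 0.598.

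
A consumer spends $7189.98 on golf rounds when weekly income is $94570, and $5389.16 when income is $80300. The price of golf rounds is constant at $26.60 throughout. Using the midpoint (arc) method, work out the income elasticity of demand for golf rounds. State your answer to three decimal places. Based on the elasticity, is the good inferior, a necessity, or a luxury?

With a constant price, Q₁ = 7189.98/26.60 = 270.300 and Q₂ = 5389.16/26.60 = 202.600 (equivalently, work directly with expenditure since P cancels).
Midpoint %ΔQ = (5389.16 − 7189.98)/6289.57 = -0.28632; midpoint %ΔI = (80300 − 94570)/87435 = -0.16321.
η = -0.28632 / -0.16321 = 1.754.
η > 1 ⇒ luxury.

1.754 (luxury)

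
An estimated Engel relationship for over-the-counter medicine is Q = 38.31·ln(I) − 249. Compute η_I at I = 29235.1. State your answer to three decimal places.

0.264

At I = 29235.1: Q = 144.947.
dQ/dI = 38.31/I = 0.00131041 at this income.
η = (dQ/dI)·(I/Q) = 0.00131041 × (29235.1/144.947) = 0.264.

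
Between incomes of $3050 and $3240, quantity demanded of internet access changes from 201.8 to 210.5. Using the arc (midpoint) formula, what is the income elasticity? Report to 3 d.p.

ΔQ = 210.5 − 201.8 = 8.7; midpoint Q̄ = (201.8 + 210.5)/2 = 206.15.
ΔI = 3240 − 3050 = 190; midpoint Ī = (3050 + 3240)/2 = 3145.
η = (ΔQ/Q̄) ÷ (ΔI/Ī) = (8.7/206.15) ÷ (190/3145) = 0.699.

0.699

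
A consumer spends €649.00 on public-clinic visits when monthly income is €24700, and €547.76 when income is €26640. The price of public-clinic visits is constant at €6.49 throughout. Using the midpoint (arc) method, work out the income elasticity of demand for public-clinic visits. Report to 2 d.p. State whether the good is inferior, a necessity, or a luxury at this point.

-2.24 (inferior good)

With a constant price, Q₁ = 649.00/6.49 = 100.000 and Q₂ = 547.76/6.49 = 84.401 (equivalently, work directly with expenditure since P cancels).
Midpoint %ΔQ = (547.76 − 649.00)/598.38 = -0.16919; midpoint %ΔI = (26640 − 24700)/25670 = 0.07557.
η = -0.16919 / 0.07557 = -2.24.
η < 0 ⇒ inferior good.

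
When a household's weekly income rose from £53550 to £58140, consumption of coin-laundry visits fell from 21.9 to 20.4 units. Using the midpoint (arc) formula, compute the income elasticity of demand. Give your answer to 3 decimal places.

-0.863

ΔQ = 20.4 − 21.9 = -1.5; midpoint Q̄ = (21.9 + 20.4)/2 = 21.15.
ΔI = 58140 − 53550 = 4590; midpoint Ī = (53550 + 58140)/2 = 55845.
η = (ΔQ/Q̄) ÷ (ΔI/Ī) = (-1.5/21.15) ÷ (4590/55845) = -0.863.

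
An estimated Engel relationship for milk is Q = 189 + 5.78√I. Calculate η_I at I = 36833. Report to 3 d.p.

At I = 36833: Q = 1298.293.
dQ/dI = 5.78/(2√I) = 0.0150584 at this income.
η = (dQ/dI)·(I/Q) = 0.0150584 × (36833/1298.293) = 0.427.

0.427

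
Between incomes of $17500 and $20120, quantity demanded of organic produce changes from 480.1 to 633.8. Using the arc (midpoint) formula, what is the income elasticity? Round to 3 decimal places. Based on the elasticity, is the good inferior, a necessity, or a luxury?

1.981 (luxury)

ΔQ = 633.8 − 480.1 = 153.7; midpoint Q̄ = (480.1 + 633.8)/2 = 556.95.
ΔI = 20120 − 17500 = 2620; midpoint Ī = (17500 + 20120)/2 = 18810.
η = (ΔQ/Q̄) ÷ (ΔI/Ī) = (153.7/556.95) ÷ (2620/18810) = 1.981.
η > 1 ⇒ luxury.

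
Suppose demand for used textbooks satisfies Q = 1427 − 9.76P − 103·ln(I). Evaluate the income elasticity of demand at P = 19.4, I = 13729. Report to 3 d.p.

At P = 19.4, I = 13729: Q = 256.348.
Holding P constant, ∂Q/∂I = -103/I = -0.00750237.
η_I = (∂Q/∂I)·(I/Q) = -0.00750237 × (13729/256.348) = -0.402.

-0.402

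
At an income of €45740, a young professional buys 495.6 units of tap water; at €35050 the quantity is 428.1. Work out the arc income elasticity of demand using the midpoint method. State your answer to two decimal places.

ΔQ = 428.1 − 495.6 = -67.5; midpoint Q̄ = (495.6 + 428.1)/2 = 461.85.
ΔI = 35050 − 45740 = -10690; midpoint Ī = (45740 + 35050)/2 = 40395.
η = (ΔQ/Q̄) ÷ (ΔI/Ī) = (-67.5/461.85) ÷ (-10690/40395) = 0.55.

0.55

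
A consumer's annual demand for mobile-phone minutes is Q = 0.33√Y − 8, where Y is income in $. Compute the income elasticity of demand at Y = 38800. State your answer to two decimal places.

0.57

At Y = 38800: Q = 57.002.
dQ/dY = 0.33/(2√Y) = 0.000837661 at this income.
η = (dQ/dY)·(Y/Q) = 0.000837661 × (38800/57.002) = 0.57.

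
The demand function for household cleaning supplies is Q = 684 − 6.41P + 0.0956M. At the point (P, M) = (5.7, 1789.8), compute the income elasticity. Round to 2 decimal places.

At P = 5.7, M = 1789.8: Q = 818.568.
Holding P constant, ∂Q/∂M = 0.0956.
η_M = (∂Q/∂M)·(M/Q) = 0.0956 × (1789.8/818.568) = 0.21.

0.21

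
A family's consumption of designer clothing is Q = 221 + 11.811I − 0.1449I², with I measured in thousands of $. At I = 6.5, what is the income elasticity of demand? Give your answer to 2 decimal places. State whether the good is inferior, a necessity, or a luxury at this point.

At I = 6.5: Q = 291.6495.
dQ/dI = 11.811 − 0.2898I = 9.92730.
η = (dQ/dI)·(I/Q) = 9.92730 × (6.5/291.6495) = 0.22.
0 < η < 1 ⇒ necessity.

0.22 (necessity)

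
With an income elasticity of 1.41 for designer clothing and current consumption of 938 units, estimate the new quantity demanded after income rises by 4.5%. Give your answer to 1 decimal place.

997.5

%ΔQ ≈ η × %ΔI = 1.41 × 4.5% = 6.345%.
New Q ≈ 938 × (1 + 0.06345) = 997.5.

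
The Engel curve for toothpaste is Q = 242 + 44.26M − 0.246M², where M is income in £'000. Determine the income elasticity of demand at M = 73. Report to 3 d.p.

0.282

At M = 73: Q = 2162.0460.
dQ/dM = 44.26 − 0.492M = 8.34400.
η = (dQ/dM)·(M/Q) = 8.34400 × (73/2162.0460) = 0.282.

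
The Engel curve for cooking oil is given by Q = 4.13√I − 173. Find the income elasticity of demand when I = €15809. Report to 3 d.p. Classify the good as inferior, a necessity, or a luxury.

0.750 (necessity)

At I = 15809: Q = 346.281.
dQ/dI = 4.13/(2√I) = 0.0164236 at this income.
η = (dQ/dI)·(I/Q) = 0.0164236 × (15809/346.281) = 0.750.
Since 0 < η < 1, the good is a necessity.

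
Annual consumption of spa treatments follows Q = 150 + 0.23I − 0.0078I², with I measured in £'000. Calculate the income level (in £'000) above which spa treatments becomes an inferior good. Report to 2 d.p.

14.74

dQ/dI = 0.23 − 0.0156I.
The good is inferior where dQ/dI < 0. Setting dQ/dI = 0 gives I = 0.23 / 0.0156 = 14.74.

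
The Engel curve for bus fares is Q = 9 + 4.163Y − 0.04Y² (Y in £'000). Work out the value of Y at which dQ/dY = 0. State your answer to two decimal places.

52.04

dQ/dY = 4.163 − 0.08Y.
The good is inferior where dQ/dY < 0. Setting dQ/dY = 0 gives Y = 4.163 / 0.08 = 52.04.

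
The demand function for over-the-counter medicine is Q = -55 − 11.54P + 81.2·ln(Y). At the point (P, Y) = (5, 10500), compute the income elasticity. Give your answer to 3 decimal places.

0.127

At P = 5, Y = 10500: Q = 639.141.
Holding P constant, ∂Q/∂Y = 81.2/Y = 0.00773333.
η_Y = (∂Q/∂Y)·(Y/Q) = 0.00773333 × (10500/639.141) = 0.127.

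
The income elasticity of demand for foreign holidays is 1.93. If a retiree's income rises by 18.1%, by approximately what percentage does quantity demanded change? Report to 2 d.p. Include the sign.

34.93%

%ΔQ ≈ η × %ΔI = 1.93 × 18.1% = 34.93%.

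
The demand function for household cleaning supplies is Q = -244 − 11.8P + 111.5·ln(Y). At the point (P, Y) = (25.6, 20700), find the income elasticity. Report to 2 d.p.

0.20

At P = 25.6, Y = 20700: Q = 561.995.
Holding P constant, ∂Q/∂Y = 111.5/Y = 0.00538647.
η_Y = (∂Q/∂Y)·(Y/Q) = 0.00538647 × (20700/561.995) = 0.20.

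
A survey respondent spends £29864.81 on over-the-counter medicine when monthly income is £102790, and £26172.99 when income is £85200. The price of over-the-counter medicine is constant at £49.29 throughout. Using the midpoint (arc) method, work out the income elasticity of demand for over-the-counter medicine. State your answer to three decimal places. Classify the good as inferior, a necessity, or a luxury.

0.704 (necessity)

With a constant price, Q₁ = 29864.81/49.29 = 605.900 and Q₂ = 26172.99/49.29 = 531.000 (equivalently, work directly with expenditure since P cancels).
Midpoint %ΔQ = (26172.99 − 29864.81)/28018.90 = -0.13176; midpoint %ΔI = (85200 − 102790)/93995 = -0.18714.
η = -0.13176 / -0.18714 = 0.704.
0 < η < 1 ⇒ necessity.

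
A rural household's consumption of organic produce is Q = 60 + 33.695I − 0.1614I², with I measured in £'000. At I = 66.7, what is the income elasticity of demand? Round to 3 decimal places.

0.510

At I = 66.7: Q = 1589.4057.
dQ/dI = 33.695 − 0.3228I = 12.16424.
η = (dQ/dI)·(I/Q) = 12.16424 × (66.7/1589.4057) = 0.510.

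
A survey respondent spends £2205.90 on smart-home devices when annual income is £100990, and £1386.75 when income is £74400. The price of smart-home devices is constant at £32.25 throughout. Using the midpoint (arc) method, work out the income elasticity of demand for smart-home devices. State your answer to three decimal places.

With a constant price, Q₁ = 2205.90/32.25 = 68.400 and Q₂ = 1386.75/32.25 = 43.000 (equivalently, work directly with expenditure since P cancels).
Midpoint %ΔQ = (1386.75 − 2205.90)/1796.33 = -0.45601; midpoint %ΔI = (74400 − 100990)/87695 = -0.30321.
η = -0.45601 / -0.30321 = 1.504.

1.504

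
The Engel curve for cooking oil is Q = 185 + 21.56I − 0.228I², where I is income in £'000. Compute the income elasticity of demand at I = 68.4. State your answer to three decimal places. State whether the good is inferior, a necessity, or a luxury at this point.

-1.111 (inferior good)

At I = 68.4: Q = 592.9923.
dQ/dI = 21.56 − 0.456I = -9.63040.
η = (dQ/dI)·(I/Q) = -9.63040 × (68.4/592.9923) = -1.111.
η < 0 ⇒ inferior good.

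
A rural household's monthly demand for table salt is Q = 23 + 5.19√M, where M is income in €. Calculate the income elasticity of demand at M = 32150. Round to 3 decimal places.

At M = 32150: Q = 953.589.
dQ/dM = 5.19/(2√M) = 0.0144726 at this income.
η = (dQ/dM)·(M/Q) = 0.0144726 × (32150/953.589) = 0.488.

0.488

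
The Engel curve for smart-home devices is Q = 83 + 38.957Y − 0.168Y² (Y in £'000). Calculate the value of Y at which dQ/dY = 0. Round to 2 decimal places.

dQ/dY = 38.957 − 0.336Y.
The good is inferior where dQ/dY < 0. Setting dQ/dY = 0 gives Y = 38.957 / 0.336 = 115.94.

115.94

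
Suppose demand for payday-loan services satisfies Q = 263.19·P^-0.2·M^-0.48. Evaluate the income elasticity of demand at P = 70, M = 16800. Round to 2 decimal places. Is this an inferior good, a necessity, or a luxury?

-0.48 (inferior good)

For a multiplicative demand Q = A·P^α·M^β, the income elasticity is β everywhere.
Here β = -0.48, so η = -0.48.
Since η < 0, this is an inferior good.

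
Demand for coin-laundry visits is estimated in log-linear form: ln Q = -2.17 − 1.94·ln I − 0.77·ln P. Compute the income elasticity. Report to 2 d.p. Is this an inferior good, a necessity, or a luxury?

In a log-linear demand, the coefficient on ln I is the income elasticity.
So η = -1.94.
η < 0 ⇒ inferior good.

-1.94 (inferior good)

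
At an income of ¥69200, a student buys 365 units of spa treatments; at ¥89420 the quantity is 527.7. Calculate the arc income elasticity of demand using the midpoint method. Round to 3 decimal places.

1.430

ΔQ = 527.7 − 365 = 162.7; midpoint Q̄ = (365 + 527.7)/2 = 446.35.
ΔI = 89420 − 69200 = 20220; midpoint Ī = (69200 + 89420)/2 = 79310.
η = (ΔQ/Q̄) ÷ (ΔI/Ī) = (162.7/446.35) ÷ (20220/79310) = 1.430.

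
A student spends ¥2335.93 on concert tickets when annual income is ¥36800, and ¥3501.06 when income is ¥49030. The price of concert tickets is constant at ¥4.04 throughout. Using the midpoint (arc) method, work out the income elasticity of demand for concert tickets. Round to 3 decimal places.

With a constant price, Q₁ = 2335.93/4.04 = 578.200 and Q₂ = 3501.06/4.04 = 866.599 (equivalently, work directly with expenditure since P cancels).
Midpoint %ΔQ = (3501.06 − 2335.93)/2918.50 = 0.39922; midpoint %ΔI = (49030 − 36800)/42915 = 0.28498.
η = 0.39922 / 0.28498 = 1.401.

1.401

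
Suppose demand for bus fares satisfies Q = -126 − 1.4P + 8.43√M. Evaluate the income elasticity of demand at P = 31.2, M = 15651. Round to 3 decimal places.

At P = 31.2, M = 15651: Q = 884.946.
Holding P constant, ∂Q/∂M = 8.43/(2√M) = 0.033692.
η_M = (∂Q/∂M)·(M/Q) = 0.033692 × (15651/884.946) = 0.596.

0.596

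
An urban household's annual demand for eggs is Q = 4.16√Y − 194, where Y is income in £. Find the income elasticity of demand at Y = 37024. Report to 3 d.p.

At Y = 37024: Q = 606.451.
dQ/dY = 4.16/(2√Y) = 0.0108099 at this income.
η = (dQ/dY)·(Y/Q) = 0.0108099 × (37024/606.451) = 0.660.

0.660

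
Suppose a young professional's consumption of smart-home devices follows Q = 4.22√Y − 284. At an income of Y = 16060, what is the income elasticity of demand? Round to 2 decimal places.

At Y = 16060: Q = 250.792.
dQ/dY = 4.22/(2√Y) = 0.0166498 at this income.
η = (dQ/dY)·(Y/Q) = 0.0166498 × (16060/250.792) = 1.07.

1.07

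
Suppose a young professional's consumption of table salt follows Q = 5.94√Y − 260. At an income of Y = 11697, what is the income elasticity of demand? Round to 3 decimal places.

0.840

At Y = 11697: Q = 382.427.
dQ/dY = 5.94/(2√Y) = 0.0274612 at this income.
η = (dQ/dY)·(Y/Q) = 0.0274612 × (11697/382.427) = 0.840.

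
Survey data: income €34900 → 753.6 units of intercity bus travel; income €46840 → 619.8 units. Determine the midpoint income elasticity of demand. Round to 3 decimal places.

-0.667

ΔQ = 619.8 − 753.6 = -133.8; midpoint Q̄ = (753.6 + 619.8)/2 = 686.7.
ΔI = 46840 − 34900 = 11940; midpoint Ī = (34900 + 46840)/2 = 40870.
η = (ΔQ/Q̄) ÷ (ΔI/Ī) = (-133.8/686.7) ÷ (11940/40870) = -0.667.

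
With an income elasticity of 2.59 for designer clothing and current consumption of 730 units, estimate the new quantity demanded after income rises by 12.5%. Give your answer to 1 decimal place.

966.3

%ΔQ ≈ η × %ΔI = 2.59 × 12.5% = 32.375%.
New Q ≈ 730 × (1 + 0.32375) = 966.3.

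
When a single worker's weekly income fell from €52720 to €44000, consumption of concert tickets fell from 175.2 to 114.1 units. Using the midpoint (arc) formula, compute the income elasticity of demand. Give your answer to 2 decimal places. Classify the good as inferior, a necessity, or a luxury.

ΔQ = 114.1 − 175.2 = -61.1; midpoint Q̄ = (175.2 + 114.1)/2 = 144.65.
ΔI = 44000 − 52720 = -8720; midpoint Ī = (52720 + 44000)/2 = 48360.
η = (ΔQ/Q̄) ÷ (ΔI/Ī) = (-61.1/144.65) ÷ (-8720/48360) = 2.34.
η > 1 ⇒ luxury.

2.34 (luxury)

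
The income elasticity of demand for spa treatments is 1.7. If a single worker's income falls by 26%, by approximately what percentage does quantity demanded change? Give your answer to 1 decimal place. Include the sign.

%ΔQ ≈ η × %ΔI = 1.7 × (-26%) = -44.2%.

-44.2%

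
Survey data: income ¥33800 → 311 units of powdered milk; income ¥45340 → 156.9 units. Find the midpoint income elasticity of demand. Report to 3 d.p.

-2.259

ΔQ = 156.9 − 311 = -154.1; midpoint Q̄ = (311 + 156.9)/2 = 233.95.
ΔI = 45340 − 33800 = 11540; midpoint Ī = (33800 + 45340)/2 = 39570.
η = (ΔQ/Q̄) ÷ (ΔI/Ī) = (-154.1/233.95) ÷ (11540/39570) = -2.259.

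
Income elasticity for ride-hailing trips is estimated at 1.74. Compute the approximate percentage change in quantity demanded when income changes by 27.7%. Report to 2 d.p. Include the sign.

%ΔQ ≈ η × %ΔI = 1.74 × 27.7% = 48.20%.

48.20%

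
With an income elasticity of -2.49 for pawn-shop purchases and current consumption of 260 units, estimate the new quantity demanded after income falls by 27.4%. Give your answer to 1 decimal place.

%ΔQ ≈ η × %ΔI = -2.49 × (-27.4%) = 68.226%.
New Q ≈ 260 × (1 + 0.68226) = 437.4.

437.4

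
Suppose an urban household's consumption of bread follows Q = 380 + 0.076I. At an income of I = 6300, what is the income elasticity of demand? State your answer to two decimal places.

At I = 6300: Q = 858.800.
dQ/dI = 0.076.
η = (dQ/dI)·(I/Q) = 0.076 × (6300/858.800) = 0.56.

0.56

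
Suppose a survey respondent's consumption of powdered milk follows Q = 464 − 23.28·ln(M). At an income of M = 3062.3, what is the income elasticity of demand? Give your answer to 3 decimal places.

-0.084

At M = 3062.3: Q = 277.133.
dQ/dM = -23.28/M = -0.00760213 at this income.
η = (dQ/dM)·(M/Q) = -0.00760213 × (3062.3/277.133) = -0.084.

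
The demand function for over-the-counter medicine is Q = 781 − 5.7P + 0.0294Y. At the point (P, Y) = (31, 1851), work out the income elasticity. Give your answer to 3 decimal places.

0.083

At P = 31, Y = 1851: Q = 658.719.
Holding P constant, ∂Q/∂Y = 0.0294.
η_Y = (∂Q/∂Y)·(Y/Q) = 0.0294 × (1851/658.719) = 0.083.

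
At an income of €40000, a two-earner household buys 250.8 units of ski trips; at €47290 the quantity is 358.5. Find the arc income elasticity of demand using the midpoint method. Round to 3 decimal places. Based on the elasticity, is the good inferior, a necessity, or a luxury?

ΔQ = 358.5 − 250.8 = 107.7; midpoint Q̄ = (250.8 + 358.5)/2 = 304.65.
ΔI = 47290 − 40000 = 7290; midpoint Ī = (40000 + 47290)/2 = 43645.
η = (ΔQ/Q̄) ÷ (ΔI/Ī) = (107.7/304.65) ÷ (7290/43645) = 2.117.
η > 1 ⇒ luxury.

2.117 (luxury)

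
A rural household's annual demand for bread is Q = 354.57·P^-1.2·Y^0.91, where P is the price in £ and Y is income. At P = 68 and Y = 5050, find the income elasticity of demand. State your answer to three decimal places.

For a multiplicative demand Q = A·P^α·Y^β, the income elasticity is β everywhere.
Here β = 0.91, so η = 0.910.

0.910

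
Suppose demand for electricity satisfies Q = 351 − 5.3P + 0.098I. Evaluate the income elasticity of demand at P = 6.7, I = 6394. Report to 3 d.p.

At P = 6.7, I = 6394: Q = 942.102.
Holding P constant, ∂Q/∂I = 0.098.
η_I = (∂Q/∂I)·(I/Q) = 0.098 × (6394/942.102) = 0.665.

0.665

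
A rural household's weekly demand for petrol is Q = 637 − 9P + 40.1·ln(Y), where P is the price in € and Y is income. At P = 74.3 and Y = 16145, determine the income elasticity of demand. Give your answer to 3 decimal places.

0.112

At P = 74.3, Y = 16145: Q = 356.844.
Holding P constant, ∂Q/∂Y = 40.1/Y = 0.00248374.
η_Y = (∂Q/∂Y)·(Y/Q) = 0.00248374 × (16145/356.844) = 0.112.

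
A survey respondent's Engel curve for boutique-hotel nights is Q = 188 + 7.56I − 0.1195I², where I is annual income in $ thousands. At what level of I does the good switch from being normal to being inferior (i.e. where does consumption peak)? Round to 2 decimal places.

dQ/dI = 7.56 − 0.239I.
The good is inferior where dQ/dI < 0. Setting dQ/dI = 0 gives I = 7.56 / 0.239 = 31.63.

31.63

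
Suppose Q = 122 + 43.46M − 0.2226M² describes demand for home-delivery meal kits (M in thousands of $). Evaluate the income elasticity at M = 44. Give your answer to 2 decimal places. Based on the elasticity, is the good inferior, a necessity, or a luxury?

At M = 44: Q = 1603.2864.
dQ/dM = 43.46 − 0.4452M = 23.87120.
η = (dQ/dM)·(M/Q) = 23.87120 × (44/1603.2864) = 0.66.
0 < η < 1 ⇒ necessity.

0.66 (necessity)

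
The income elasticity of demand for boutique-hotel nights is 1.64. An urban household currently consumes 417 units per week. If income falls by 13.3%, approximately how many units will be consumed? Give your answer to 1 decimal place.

326.0

%ΔQ ≈ η × %ΔI = 1.64 × (-13.3%) = -21.812%.
New Q ≈ 417 × (1 − 0.21812) = 326.0.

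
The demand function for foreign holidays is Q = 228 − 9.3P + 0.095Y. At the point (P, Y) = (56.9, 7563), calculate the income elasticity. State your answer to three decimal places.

1.722

At P = 56.9, Y = 7563: Q = 417.315.
Holding P constant, ∂Q/∂Y = 0.095.
η_Y = (∂Q/∂Y)·(Y/Q) = 0.095 × (7563/417.315) = 1.722.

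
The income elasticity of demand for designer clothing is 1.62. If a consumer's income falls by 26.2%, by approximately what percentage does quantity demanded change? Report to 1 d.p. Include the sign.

-42.4%

%ΔQ ≈ η × %ΔI = 1.62 × (-26.2%) = -42.4%.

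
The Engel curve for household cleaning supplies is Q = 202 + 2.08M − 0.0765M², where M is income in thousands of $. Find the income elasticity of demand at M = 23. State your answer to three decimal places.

-0.158

At M = 23: Q = 209.3715.
dQ/dM = 2.08 − 0.153M = -1.43900.
η = (dQ/dM)·(M/Q) = -1.43900 × (23/209.3715) = -0.158.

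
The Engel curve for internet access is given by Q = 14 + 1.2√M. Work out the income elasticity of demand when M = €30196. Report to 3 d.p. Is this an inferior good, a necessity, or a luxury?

0.469 (necessity)

At M = 30196: Q = 222.524.
dQ/dM = 1.2/(2√M) = 0.00345284 at this income.
η = (dQ/dM)·(M/Q) = 0.00345284 × (30196/222.524) = 0.469.
Since 0 < η < 1, the good is a necessity.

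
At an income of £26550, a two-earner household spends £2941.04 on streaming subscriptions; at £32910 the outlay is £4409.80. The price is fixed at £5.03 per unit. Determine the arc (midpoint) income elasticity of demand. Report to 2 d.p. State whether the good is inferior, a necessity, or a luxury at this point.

1.87 (luxury)

With a constant price, Q₁ = 2941.04/5.03 = 584.700 and Q₂ = 4409.80/5.03 = 876.700 (equivalently, work directly with expenditure since P cancels).
Midpoint %ΔQ = (4409.80 − 2941.04)/3675.42 = 0.39962; midpoint %ΔI = (32910 − 26550)/29730 = 0.21393.
η = 0.39962 / 0.21393 = 1.87.
η > 1 ⇒ luxury.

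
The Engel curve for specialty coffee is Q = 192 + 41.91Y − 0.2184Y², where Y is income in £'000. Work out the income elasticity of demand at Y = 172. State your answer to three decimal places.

At Y = 172: Q = 939.3744.
dQ/dY = 41.91 − 0.4368Y = -33.21960.
η = (dQ/dY)·(Y/Q) = -33.21960 × (172/939.3744) = -6.083.

-6.083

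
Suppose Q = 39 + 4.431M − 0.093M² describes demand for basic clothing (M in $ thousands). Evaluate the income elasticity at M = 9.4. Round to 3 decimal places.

0.348

At M = 9.4: Q = 72.4339.
dQ/dM = 4.431 − 0.186M = 2.68260.
η = (dQ/dM)·(M/Q) = 2.68260 × (9.4/72.4339) = 0.348.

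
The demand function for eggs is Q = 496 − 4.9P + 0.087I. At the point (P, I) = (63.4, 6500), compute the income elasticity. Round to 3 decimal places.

0.753

At P = 63.4, I = 6500: Q = 750.840.
Holding P constant, ∂Q/∂I = 0.087.
η_I = (∂Q/∂I)·(I/Q) = 0.087 × (6500/750.840) = 0.753.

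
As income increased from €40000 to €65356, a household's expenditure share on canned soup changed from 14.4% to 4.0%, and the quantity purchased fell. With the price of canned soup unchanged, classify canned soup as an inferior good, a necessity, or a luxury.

Quantity demanded falls as income rises, so η < 0.

inferior good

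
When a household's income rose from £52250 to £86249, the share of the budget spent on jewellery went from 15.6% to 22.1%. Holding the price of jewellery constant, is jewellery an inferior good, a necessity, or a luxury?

luxury

The budget share rises as income rises, so η > 1.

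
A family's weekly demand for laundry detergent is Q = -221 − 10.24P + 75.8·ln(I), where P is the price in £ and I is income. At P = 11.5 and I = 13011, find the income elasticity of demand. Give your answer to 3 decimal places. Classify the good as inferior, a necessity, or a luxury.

0.200 (necessity)

At P = 11.5, I = 13011: Q = 379.335.
Holding P constant, ∂Q/∂I = 75.8/I = 0.00582584.
η_I = (∂Q/∂I)·(I/Q) = 0.00582584 × (13011/379.335) = 0.200.
Since 0 < η < 1, this is a necessity.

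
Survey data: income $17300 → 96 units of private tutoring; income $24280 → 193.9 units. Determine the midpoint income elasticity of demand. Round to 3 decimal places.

ΔQ = 193.9 − 96 = 97.9; midpoint Q̄ = (96 + 193.9)/2 = 144.95.
ΔI = 24280 − 17300 = 6980; midpoint Ī = (17300 + 24280)/2 = 20790.
η = (ΔQ/Q̄) ÷ (ΔI/Ī) = (97.9/144.95) ÷ (6980/20790) = 2.012.

2.012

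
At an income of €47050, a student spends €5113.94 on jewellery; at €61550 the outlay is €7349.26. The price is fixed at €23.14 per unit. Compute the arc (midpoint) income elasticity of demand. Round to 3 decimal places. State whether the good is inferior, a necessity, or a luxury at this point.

1.343 (luxury)

With a constant price, Q₁ = 5113.94/23.14 = 221.000 and Q₂ = 7349.26/23.14 = 317.600 (equivalently, work directly with expenditure since P cancels).
Midpoint %ΔQ = (7349.26 − 5113.94)/6231.60 = 0.35871; midpoint %ΔI = (61550 − 47050)/54300 = 0.26703.
η = 0.35871 / 0.26703 = 1.343.
η > 1 ⇒ luxury.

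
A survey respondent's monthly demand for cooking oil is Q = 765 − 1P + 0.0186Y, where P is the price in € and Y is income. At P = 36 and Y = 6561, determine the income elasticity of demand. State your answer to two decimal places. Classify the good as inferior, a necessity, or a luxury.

0.14 (necessity)

At P = 36, Y = 6561: Q = 851.035.
Holding P constant, ∂Q/∂Y = 0.0186.
η_Y = (∂Q/∂Y)·(Y/Q) = 0.0186 × (6561/851.035) = 0.14.
Since 0 < η < 1, this is a necessity.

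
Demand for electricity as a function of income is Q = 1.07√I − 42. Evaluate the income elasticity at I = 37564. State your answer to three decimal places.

0.627

At I = 37564: Q = 165.381.
dQ/dI = 1.07/(2√I) = 0.00276037 at this income.
η = (dQ/dI)·(I/Q) = 0.00276037 × (37564/165.381) = 0.627.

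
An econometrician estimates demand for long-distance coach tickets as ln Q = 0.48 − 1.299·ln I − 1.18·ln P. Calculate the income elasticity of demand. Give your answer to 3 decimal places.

-1.299

In a log-linear demand, the coefficient on ln I is the income elasticity.
So η = -1.299.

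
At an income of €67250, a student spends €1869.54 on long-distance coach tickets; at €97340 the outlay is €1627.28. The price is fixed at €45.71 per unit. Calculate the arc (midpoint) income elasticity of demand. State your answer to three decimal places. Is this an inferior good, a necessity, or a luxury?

With a constant price, Q₁ = 1869.54/45.71 = 40.900 and Q₂ = 1627.28/45.71 = 35.600 (equivalently, work directly with expenditure since P cancels).
Midpoint %ΔQ = (1627.28 − 1869.54)/1748.41 = -0.13856; midpoint %ΔI = (97340 − 67250)/82295 = 0.36564.
η = -0.13856 / 0.36564 = -0.379.
η < 0 ⇒ inferior good.

-0.379 (inferior good)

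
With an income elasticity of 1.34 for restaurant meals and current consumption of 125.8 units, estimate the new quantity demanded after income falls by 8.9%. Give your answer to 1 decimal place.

110.8

%ΔQ ≈ η × %ΔI = 1.34 × (-8.9%) = -11.926%.
New Q ≈ 125.8 × (1 − 0.11926) = 110.8.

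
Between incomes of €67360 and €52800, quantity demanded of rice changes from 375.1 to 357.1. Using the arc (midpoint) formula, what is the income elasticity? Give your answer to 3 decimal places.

ΔQ = 357.1 − 375.1 = -18; midpoint Q̄ = (375.1 + 357.1)/2 = 366.1.
ΔI = 52800 − 67360 = -14560; midpoint Ī = (67360 + 52800)/2 = 60080.
η = (ΔQ/Q̄) ÷ (ΔI/Ī) = (-18/366.1) ÷ (-14560/60080) = 0.203.

0.203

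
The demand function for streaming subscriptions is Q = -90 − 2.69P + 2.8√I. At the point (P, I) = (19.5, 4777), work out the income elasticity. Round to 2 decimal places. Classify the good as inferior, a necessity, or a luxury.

1.89 (luxury)

At P = 19.5, I = 4777: Q = 51.069.
Holding P constant, ∂Q/∂I = 2.8/(2√I) = 0.0202558.
η_I = (∂Q/∂I)·(I/Q) = 0.0202558 × (4777/51.069) = 1.89.
Since η > 1, this is a luxury.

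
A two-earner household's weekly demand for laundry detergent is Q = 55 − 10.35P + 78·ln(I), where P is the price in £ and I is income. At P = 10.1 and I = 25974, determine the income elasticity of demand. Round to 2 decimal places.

At P = 10.1, I = 25974: Q = 743.323.
Holding P constant, ∂Q/∂I = 78/I = 0.003003.
η_I = (∂Q/∂I)·(I/Q) = 0.003003 × (25974/743.323) = 0.10.

0.10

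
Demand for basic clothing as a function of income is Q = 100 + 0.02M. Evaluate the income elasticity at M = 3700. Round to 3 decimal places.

At M = 3700: Q = 174.000.
dQ/dM = 0.02.
η = (dQ/dM)·(M/Q) = 0.02 × (3700/174.000) = 0.425.

0.425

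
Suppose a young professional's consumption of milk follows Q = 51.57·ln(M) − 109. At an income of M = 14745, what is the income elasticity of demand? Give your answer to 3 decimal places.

At M = 14745: Q = 386.003.
dQ/dM = 51.57/M = 0.00349746 at this income.
η = (dQ/dM)·(M/Q) = 0.00349746 × (14745/386.003) = 0.134.

0.134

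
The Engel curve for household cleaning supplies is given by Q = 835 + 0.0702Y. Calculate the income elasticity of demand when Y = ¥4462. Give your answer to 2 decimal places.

At Y = 4462: Q = 1148.232.
dQ/dY = 0.0702.
η = (dQ/dY)·(Y/Q) = 0.0702 × (4462/1148.232) = 0.27.

0.27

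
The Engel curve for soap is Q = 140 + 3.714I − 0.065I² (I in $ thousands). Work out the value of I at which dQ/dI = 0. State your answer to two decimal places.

28.57

dQ/dI = 3.714 − 0.13I.
The good is inferior where dQ/dI < 0. Setting dQ/dI = 0 gives I = 3.714 / 0.13 = 28.57.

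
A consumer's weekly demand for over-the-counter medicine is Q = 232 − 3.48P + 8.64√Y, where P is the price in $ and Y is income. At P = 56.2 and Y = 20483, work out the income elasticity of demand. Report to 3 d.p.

0.486

At P = 56.2, Y = 20483: Q = 1272.971.
Holding P constant, ∂Q/∂Y = 8.64/(2√Y) = 0.0301847.
η_Y = (∂Q/∂Y)·(Y/Q) = 0.0301847 × (20483/1272.971) = 0.486.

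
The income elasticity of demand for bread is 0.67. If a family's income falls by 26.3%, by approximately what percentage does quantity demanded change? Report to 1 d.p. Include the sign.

-17.6%

%ΔQ ≈ η × %ΔI = 0.67 × (-26.3%) = -17.6%.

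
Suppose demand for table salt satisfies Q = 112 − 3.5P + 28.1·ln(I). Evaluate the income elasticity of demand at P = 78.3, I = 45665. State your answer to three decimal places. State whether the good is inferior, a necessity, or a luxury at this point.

0.202 (necessity)

At P = 78.3, I = 45665: Q = 139.437.
Holding P constant, ∂Q/∂I = 28.1/I = 0.000615351.
η_I = (∂Q/∂I)·(I/Q) = 0.000615351 × (45665/139.437) = 0.202.
Since 0 < η < 1, this is a necessity.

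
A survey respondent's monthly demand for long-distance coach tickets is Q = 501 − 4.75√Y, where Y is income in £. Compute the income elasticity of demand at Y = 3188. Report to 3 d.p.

At Y = 3188: Q = 232.804.
dQ/dY = -4.75/(2√Y) = -0.0420634 at this income.
η = (dQ/dY)·(Y/Q) = -0.0420634 × (3188/232.804) = -0.576.

-0.576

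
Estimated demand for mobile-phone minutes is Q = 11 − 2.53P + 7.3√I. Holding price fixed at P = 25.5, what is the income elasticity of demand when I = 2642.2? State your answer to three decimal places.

0.583

At P = 25.5, I = 2642.2: Q = 321.722.
Holding P constant, ∂Q/∂I = 7.3/(2√I) = 0.0710084.
η_I = (∂Q/∂I)·(I/Q) = 0.0710084 × (2642.2/321.722) = 0.583.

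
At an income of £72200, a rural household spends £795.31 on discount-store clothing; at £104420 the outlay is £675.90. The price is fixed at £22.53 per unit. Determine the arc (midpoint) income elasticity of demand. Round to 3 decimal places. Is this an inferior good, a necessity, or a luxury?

With a constant price, Q₁ = 795.31/22.53 = 35.300 and Q₂ = 675.90/22.53 = 30.000 (equivalently, work directly with expenditure since P cancels).
Midpoint %ΔQ = (675.90 − 795.31)/735.61 = -0.16233; midpoint %ΔI = (104420 − 72200)/88310 = 0.36485.
η = -0.16233 / 0.36485 = -0.445.
η < 0 ⇒ inferior good.

-0.445 (inferior good)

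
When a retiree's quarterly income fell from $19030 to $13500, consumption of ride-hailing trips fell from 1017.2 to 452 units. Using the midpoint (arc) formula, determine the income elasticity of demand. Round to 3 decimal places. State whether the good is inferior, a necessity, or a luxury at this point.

ΔQ = 452 − 1017.2 = -565.2; midpoint Q̄ = (1017.2 + 452)/2 = 734.6.
ΔI = 13500 − 19030 = -5530; midpoint Ī = (19030 + 13500)/2 = 16265.
η = (ΔQ/Q̄) ÷ (ΔI/Ī) = (-565.2/734.6) ÷ (-5530/16265) = 2.263.
η > 1 ⇒ luxury.

2.263 (luxury)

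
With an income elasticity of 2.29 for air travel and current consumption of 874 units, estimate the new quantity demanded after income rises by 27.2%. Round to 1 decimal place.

%ΔQ ≈ η × %ΔI = 2.29 × 27.2% = 62.288%.
New Q ≈ 874 × (1 + 0.62288) = 1418.4.

1418.4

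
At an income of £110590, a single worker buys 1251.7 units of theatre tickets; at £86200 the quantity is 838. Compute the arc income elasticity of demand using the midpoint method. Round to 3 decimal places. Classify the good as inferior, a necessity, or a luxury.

ΔQ = 838 − 1251.7 = -413.7; midpoint Q̄ = (1251.7 + 838)/2 = 1044.85.
ΔI = 86200 − 110590 = -24390; midpoint Ī = (110590 + 86200)/2 = 98395.
η = (ΔQ/Q̄) ÷ (ΔI/Ī) = (-413.7/1044.85) ÷ (-24390/98395) = 1.597.
η > 1 ⇒ luxury.

1.597 (luxury)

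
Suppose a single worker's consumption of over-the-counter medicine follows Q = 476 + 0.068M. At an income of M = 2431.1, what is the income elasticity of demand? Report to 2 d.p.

0.26

At M = 2431.1: Q = 641.315.
dQ/dM = 0.068.
η = (dQ/dM)·(M/Q) = 0.068 × (2431.1/641.315) = 0.26.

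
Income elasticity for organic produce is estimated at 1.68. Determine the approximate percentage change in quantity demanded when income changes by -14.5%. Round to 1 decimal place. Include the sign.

-24.4%

%ΔQ ≈ η × %ΔI = 1.68 × (-14.5%) = -24.4%.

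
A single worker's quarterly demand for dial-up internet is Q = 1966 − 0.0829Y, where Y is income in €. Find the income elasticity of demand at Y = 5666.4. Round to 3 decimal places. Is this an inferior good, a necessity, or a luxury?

At Y = 5666.4: Q = 1496.255.
dQ/dY = −0.0829.
η = (dQ/dY)·(Y/Q) = -0.0829 × (5666.4/1496.255) = -0.314.
Since η < 0, the good is an inferior good.

-0.314 (inferior good)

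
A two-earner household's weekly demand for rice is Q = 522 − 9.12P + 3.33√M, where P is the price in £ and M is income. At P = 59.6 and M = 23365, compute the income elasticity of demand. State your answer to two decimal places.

At P = 59.6, M = 23365: Q = 487.459.
Holding P constant, ∂Q/∂M = 3.33/(2√M) = 0.0108926.
η_M = (∂Q/∂M)·(M/Q) = 0.0108926 × (23365/487.459) = 0.52.

0.52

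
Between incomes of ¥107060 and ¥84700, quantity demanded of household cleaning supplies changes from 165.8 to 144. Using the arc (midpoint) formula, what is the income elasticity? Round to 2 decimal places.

0.60

ΔQ = 144 − 165.8 = -21.8; midpoint Q̄ = (165.8 + 144)/2 = 154.9.
ΔI = 84700 − 107060 = -22360; midpoint Ī = (107060 + 84700)/2 = 95880.
η = (ΔQ/Q̄) ÷ (ΔI/Ī) = (-21.8/154.9) ÷ (-22360/95880) = 0.60.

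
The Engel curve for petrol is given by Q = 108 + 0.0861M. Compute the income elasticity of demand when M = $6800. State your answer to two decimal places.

At M = 6800: Q = 693.480.
dQ/dM = 0.0861.
η = (dQ/dM)·(M/Q) = 0.0861 × (6800/693.480) = 0.84.

0.84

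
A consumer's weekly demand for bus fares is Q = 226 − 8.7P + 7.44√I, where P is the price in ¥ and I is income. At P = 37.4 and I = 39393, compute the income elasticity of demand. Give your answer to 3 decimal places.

0.536

At P = 37.4, I = 39393: Q = 1377.287.
Holding P constant, ∂Q/∂I = 7.44/(2√I) = 0.0187428.
η_I = (∂Q/∂I)·(I/Q) = 0.0187428 × (39393/1377.287) = 0.536.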